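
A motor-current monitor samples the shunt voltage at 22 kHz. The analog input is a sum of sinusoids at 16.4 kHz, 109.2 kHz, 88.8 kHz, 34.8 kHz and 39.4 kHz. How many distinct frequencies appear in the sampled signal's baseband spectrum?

4

fs/2 = 11 kHz.
16.4 kHz > fs/2 = 11 kHz, folds to fs − 16.4 kHz = 5.6 kHz.
109.2 kHz mod fs = 21.2 kHz.
21.2 kHz > fs/2 = 11 kHz, folds to fs − 21.2 kHz = 0.8 kHz.
88.8 kHz mod fs = 0.8 kHz.
0.8 kHz ≤ fs/2 = 11 kHz, appears at 0.8 kHz.
34.8 kHz mod fs = 12.8 kHz.
12.8 kHz > fs/2 = 11 kHz, folds to fs − 12.8 kHz = 9.2 kHz.
39.4 kHz mod fs = 17.4 kHz.
17.4 kHz > fs/2 = 11 kHz, folds to fs − 17.4 kHz = 4.6 kHz.
Distinct values: {0.8 kHz, 4.6 kHz, 5.6 kHz, 9.2 kHz} → 4.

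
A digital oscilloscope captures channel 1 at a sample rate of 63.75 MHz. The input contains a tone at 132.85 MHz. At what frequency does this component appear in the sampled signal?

132.85 MHz mod fs = 5.35 MHz.
5.35 MHz ≤ fs/2 = 31.875 MHz, appears at 5.35 MHz.

5.35 MHz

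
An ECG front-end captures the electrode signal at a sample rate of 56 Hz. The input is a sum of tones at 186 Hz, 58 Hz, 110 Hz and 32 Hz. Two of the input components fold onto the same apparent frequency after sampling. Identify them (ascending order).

58 Hz, 110 Hz

fs/2 = 28 Hz.
186 Hz mod fs = 18 Hz.
18 Hz ≤ fs/2 = 28 Hz, appears at 18 Hz.
58 Hz mod fs = 2 Hz.
2 Hz ≤ fs/2 = 28 Hz, appears at 2 Hz.
110 Hz mod fs = 54 Hz.
54 Hz > fs/2 = 28 Hz, folds to fs − 54 Hz = 2 Hz.
32 Hz > fs/2 = 28 Hz, folds to fs − 32 Hz = 24 Hz.
58 Hz and 110 Hz both map to 2 Hz.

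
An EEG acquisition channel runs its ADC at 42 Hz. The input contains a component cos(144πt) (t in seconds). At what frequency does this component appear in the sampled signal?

12 Hz

ω = 144π rad/s → f = ω/(2π) = 72 Hz.
72 Hz mod fs = 30 Hz.
30 Hz > fs/2 = 21 Hz, folds to fs − 30 Hz = 12 Hz.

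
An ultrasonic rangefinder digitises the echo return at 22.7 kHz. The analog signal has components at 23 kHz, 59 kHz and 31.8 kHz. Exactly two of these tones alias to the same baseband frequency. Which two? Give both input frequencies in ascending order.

fs/2 = 11.35 kHz.
23 kHz mod fs = 0.3 kHz.
0.3 kHz ≤ fs/2 = 11.35 kHz, appears at 0.3 kHz.
59 kHz mod fs = 13.6 kHz.
13.6 kHz > fs/2 = 11.35 kHz, folds to fs − 13.6 kHz = 9.1 kHz.
31.8 kHz mod fs = 9.1 kHz.
9.1 kHz ≤ fs/2 = 11.35 kHz, appears at 9.1 kHz.
31.8 kHz and 59 kHz both map to 9.1 kHz.

31.8 kHz, 59 kHz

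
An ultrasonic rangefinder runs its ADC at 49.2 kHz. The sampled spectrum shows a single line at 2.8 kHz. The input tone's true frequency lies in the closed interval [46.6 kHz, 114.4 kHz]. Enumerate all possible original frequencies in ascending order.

Frequencies that alias to 2.8 kHz are k·fs ± 2.8 kHz for integer k ≥ 0.
k=0: 2.8 kHz.
k=1: 46.4 kHz, 52 kHz.
k=2: 95.6 kHz, 101.2 kHz.
k=3: 144.8 kHz, 150.4 kHz.
Within [46.6 kHz, 114.4 kHz]: 52 kHz, 95.6 kHz, 101.2 kHz.

52 kHz, 95.6 kHz, 101.2 kHz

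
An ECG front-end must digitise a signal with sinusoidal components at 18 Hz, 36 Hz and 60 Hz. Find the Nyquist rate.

120 Hz

Highest-frequency component: 60 Hz.
Nyquist rate = 2 × 60 Hz = 120 Hz.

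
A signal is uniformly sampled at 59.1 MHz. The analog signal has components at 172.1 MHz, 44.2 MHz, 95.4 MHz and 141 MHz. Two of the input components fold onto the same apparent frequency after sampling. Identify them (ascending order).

95.4 MHz, 141 MHz

fs/2 = 29.55 MHz.
172.1 MHz mod fs = 53.9 MHz.
53.9 MHz > fs/2 = 29.55 MHz, folds to fs − 53.9 MHz = 5.2 MHz.
44.2 MHz > fs/2 = 29.55 MHz, folds to fs − 44.2 MHz = 14.9 MHz.
95.4 MHz mod fs = 36.3 MHz.
36.3 MHz > fs/2 = 29.55 MHz, folds to fs − 36.3 MHz = 22.8 MHz.
141 MHz mod fs = 22.8 MHz.
22.8 MHz ≤ fs/2 = 29.55 MHz, appears at 22.8 MHz.
95.4 MHz and 141 MHz both map to 22.8 MHz.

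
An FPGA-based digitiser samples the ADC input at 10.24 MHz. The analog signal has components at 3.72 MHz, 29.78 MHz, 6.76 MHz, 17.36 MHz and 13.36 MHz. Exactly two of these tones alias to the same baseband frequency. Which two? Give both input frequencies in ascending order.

fs/2 = 5.12 MHz.
3.72 MHz ≤ fs/2 = 5.12 MHz, passes unchanged.
29.78 MHz mod fs = 9.3 MHz.
9.3 MHz > fs/2 = 5.12 MHz, folds to fs − 9.3 MHz = 0.94 MHz.
6.76 MHz > fs/2 = 5.12 MHz, folds to fs − 6.76 MHz = 3.48 MHz.
17.36 MHz mod fs = 7.12 MHz.
7.12 MHz > fs/2 = 5.12 MHz, folds to fs − 7.12 MHz = 3.12 MHz.
13.36 MHz mod fs = 3.12 MHz.
3.12 MHz ≤ fs/2 = 5.12 MHz, appears at 3.12 MHz.
13.36 MHz and 17.36 MHz both map to 3.12 MHz.

13.36 MHz, 17.36 MHz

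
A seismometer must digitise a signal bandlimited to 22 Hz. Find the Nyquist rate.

44 Hz

Nyquist rate = 2 × 22 Hz = 44 Hz.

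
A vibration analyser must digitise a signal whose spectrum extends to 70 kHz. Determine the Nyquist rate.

140 kHz

Nyquist rate = 2 × 70 kHz = 140 kHz.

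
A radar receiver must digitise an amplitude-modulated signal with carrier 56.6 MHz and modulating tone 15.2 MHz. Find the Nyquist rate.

AM sidebands sit at fc ± fm = 41.4 MHz and 71.8 MHz.
Highest-frequency component: 71.8 MHz.
Nyquist rate = 2 × 71.8 MHz = 143.6 MHz.

143.6 MHz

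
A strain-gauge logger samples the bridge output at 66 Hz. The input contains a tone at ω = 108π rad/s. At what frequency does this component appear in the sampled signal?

12 Hz

ω = 108π rad/s → f = ω/(2π) = 54 Hz.
54 Hz > fs/2 = 33 Hz, folds to fs − 54 Hz = 12 Hz.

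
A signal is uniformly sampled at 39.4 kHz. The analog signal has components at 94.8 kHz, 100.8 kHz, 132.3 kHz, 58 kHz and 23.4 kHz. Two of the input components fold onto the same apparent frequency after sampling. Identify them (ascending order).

fs/2 = 19.7 kHz.
94.8 kHz mod fs = 16 kHz.
16 kHz ≤ fs/2 = 19.7 kHz, appears at 16 kHz.
100.8 kHz mod fs = 22 kHz.
22 kHz > fs/2 = 19.7 kHz, folds to fs − 22 kHz = 17.4 kHz.
132.3 kHz mod fs = 14.1 kHz.
14.1 kHz ≤ fs/2 = 19.7 kHz, appears at 14.1 kHz.
58 kHz mod fs = 18.6 kHz.
18.6 kHz ≤ fs/2 = 19.7 kHz, appears at 18.6 kHz.
23.4 kHz > fs/2 = 19.7 kHz, folds to fs − 23.4 kHz = 16 kHz.
23.4 kHz and 94.8 kHz both map to 16 kHz.

23.4 kHz, 94.8 kHz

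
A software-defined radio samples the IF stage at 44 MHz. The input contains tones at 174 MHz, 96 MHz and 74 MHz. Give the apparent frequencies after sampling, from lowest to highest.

fs/2 = 22 MHz.
174 MHz mod fs = 42 MHz.
42 MHz > fs/2 = 22 MHz, folds to fs − 42 MHz = 2 MHz.
96 MHz mod fs = 8 MHz.
8 MHz ≤ fs/2 = 22 MHz, appears at 8 MHz.
74 MHz mod fs = 30 MHz.
30 MHz > fs/2 = 22 MHz, folds to fs − 30 MHz = 14 MHz.
Distinct values: {2 MHz, 8 MHz, 14 MHz}.

2 MHz, 8 MHz, 14 MHz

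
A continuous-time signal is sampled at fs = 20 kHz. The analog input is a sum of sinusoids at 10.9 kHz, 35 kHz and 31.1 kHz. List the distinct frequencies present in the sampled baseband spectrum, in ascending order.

fs/2 = 10 kHz.
10.9 kHz > fs/2 = 10 kHz, folds to fs − 10.9 kHz = 9.1 kHz.
35 kHz mod fs = 15 kHz.
15 kHz > fs/2 = 10 kHz, folds to fs − 15 kHz = 5 kHz.
31.1 kHz mod fs = 11.1 kHz.
11.1 kHz > fs/2 = 10 kHz, folds to fs − 11.1 kHz = 8.9 kHz.
Distinct values: {5 kHz, 8.9 kHz, 9.1 kHz}.

5 kHz, 8.9 kHz, 9.1 kHz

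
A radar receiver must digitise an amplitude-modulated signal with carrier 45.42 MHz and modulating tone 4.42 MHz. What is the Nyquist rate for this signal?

99.68 MHz

AM sidebands sit at fc ± fm = 41 MHz and 49.84 MHz.
Highest-frequency component: 49.84 MHz.
Nyquist rate = 2 × 49.84 MHz = 99.68 MHz.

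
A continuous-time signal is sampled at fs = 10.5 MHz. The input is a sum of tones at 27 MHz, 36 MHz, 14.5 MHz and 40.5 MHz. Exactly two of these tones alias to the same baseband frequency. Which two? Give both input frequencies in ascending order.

fs/2 = 5.25 MHz.
27 MHz mod fs = 6 MHz.
6 MHz > fs/2 = 5.25 MHz, folds to fs − 6 MHz = 4.5 MHz.
36 MHz mod fs = 4.5 MHz.
4.5 MHz ≤ fs/2 = 5.25 MHz, appears at 4.5 MHz.
14.5 MHz mod fs = 4 MHz.
4 MHz ≤ fs/2 = 5.25 MHz, appears at 4 MHz.
40.5 MHz mod fs = 9 MHz.
9 MHz > fs/2 = 5.25 MHz, folds to fs − 9 MHz = 1.5 MHz.
27 MHz and 36 MHz both map to 4.5 MHz.

27 MHz, 36 MHz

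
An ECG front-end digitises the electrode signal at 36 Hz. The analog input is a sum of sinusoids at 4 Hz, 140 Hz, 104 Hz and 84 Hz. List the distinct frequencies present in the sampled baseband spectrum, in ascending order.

fs/2 = 18 Hz.
4 Hz ≤ fs/2 = 18 Hz, passes unchanged.
140 Hz mod fs = 32 Hz.
32 Hz > fs/2 = 18 Hz, folds to fs − 32 Hz = 4 Hz.
104 Hz mod fs = 32 Hz.
32 Hz > fs/2 = 18 Hz, folds to fs − 32 Hz = 4 Hz.
84 Hz mod fs = 12 Hz.
12 Hz ≤ fs/2 = 18 Hz, appears at 12 Hz.
Distinct values: {4 Hz, 12 Hz}.

4 Hz, 12 Hz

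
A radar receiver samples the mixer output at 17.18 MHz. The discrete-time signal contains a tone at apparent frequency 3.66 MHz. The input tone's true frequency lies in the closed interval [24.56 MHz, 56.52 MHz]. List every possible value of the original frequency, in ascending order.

Frequencies that alias to 3.66 MHz are k·fs ± 3.66 MHz for integer k ≥ 0.
k=0: 3.66 MHz.
k=1: 13.52 MHz, 20.84 MHz.
k=2: 30.7 MHz, 38.02 MHz.
k=3: 47.88 MHz, 55.2 MHz.
k=4: 65.06 MHz, 72.38 MHz.
Within [24.56 MHz, 56.52 MHz]: 30.7 MHz, 38.02 MHz, 47.88 MHz, 55.2 MHz.

30.7 MHz, 38.02 MHz, 47.88 MHz, 55.2 MHz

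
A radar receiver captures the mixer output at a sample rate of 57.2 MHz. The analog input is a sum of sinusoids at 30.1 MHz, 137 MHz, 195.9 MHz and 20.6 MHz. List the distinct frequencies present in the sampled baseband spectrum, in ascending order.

fs/2 = 28.6 MHz.
30.1 MHz > fs/2 = 28.6 MHz, folds to fs − 30.1 MHz = 27.1 MHz.
137 MHz mod fs = 22.6 MHz.
22.6 MHz ≤ fs/2 = 28.6 MHz, appears at 22.6 MHz.
195.9 MHz mod fs = 24.3 MHz.
24.3 MHz ≤ fs/2 = 28.6 MHz, appears at 24.3 MHz.
20.6 MHz ≤ fs/2 = 28.6 MHz, passes unchanged.
Distinct values: {20.6 MHz, 22.6 MHz, 24.3 MHz, 27.1 MHz}.

20.6 MHz, 22.6 MHz, 24.3 MHz, 27.1 MHz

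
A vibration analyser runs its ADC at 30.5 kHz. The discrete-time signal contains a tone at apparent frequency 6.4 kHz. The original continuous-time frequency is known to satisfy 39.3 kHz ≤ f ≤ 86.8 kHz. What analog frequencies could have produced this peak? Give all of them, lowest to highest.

54.6 kHz, 67.4 kHz, 85.1 kHz

Frequencies that alias to 6.4 kHz are k·fs ± 6.4 kHz for integer k ≥ 0.
k=0: 6.4 kHz.
k=1: 24.1 kHz, 36.9 kHz.
k=2: 54.6 kHz, 67.4 kHz.
k=3: 85.1 kHz, 97.9 kHz.
k=4: 115.6 kHz, 128.4 kHz.
Within [39.3 kHz, 86.8 kHz]: 54.6 kHz, 67.4 kHz, 85.1 kHz.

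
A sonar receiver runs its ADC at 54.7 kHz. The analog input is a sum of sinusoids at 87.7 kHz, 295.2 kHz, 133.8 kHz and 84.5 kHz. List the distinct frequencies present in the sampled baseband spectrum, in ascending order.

21.7 kHz, 24.4 kHz, 24.9 kHz

fs/2 = 27.35 kHz.
87.7 kHz mod fs = 33 kHz.
33 kHz > fs/2 = 27.35 kHz, folds to fs − 33 kHz = 21.7 kHz.
295.2 kHz mod fs = 21.7 kHz.
21.7 kHz ≤ fs/2 = 27.35 kHz, appears at 21.7 kHz.
133.8 kHz mod fs = 24.4 kHz.
24.4 kHz ≤ fs/2 = 27.35 kHz, appears at 24.4 kHz.
84.5 kHz mod fs = 29.8 kHz.
29.8 kHz > fs/2 = 27.35 kHz, folds to fs − 29.8 kHz = 24.9 kHz.
Distinct values: {21.7 kHz, 24.4 kHz, 24.9 kHz}.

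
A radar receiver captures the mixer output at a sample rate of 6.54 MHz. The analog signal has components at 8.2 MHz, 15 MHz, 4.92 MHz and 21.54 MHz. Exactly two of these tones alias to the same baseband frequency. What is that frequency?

1.92 MHz

fs/2 = 3.27 MHz.
8.2 MHz mod fs = 1.66 MHz.
1.66 MHz ≤ fs/2 = 3.27 MHz, appears at 1.66 MHz.
15 MHz mod fs = 1.92 MHz.
1.92 MHz ≤ fs/2 = 3.27 MHz, appears at 1.92 MHz.
4.92 MHz > fs/2 = 3.27 MHz, folds to fs − 4.92 MHz = 1.62 MHz.
21.54 MHz mod fs = 1.92 MHz.
1.92 MHz ≤ fs/2 = 3.27 MHz, appears at 1.92 MHz.
15 MHz and 21.54 MHz both map to 1.92 MHz.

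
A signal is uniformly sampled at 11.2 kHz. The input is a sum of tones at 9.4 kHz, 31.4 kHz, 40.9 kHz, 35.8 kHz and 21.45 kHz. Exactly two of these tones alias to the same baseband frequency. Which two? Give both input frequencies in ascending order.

fs/2 = 5.6 kHz.
9.4 kHz > fs/2 = 5.6 kHz, folds to fs − 9.4 kHz = 1.8 kHz.
31.4 kHz mod fs = 9 kHz.
9 kHz > fs/2 = 5.6 kHz, folds to fs − 9 kHz = 2.2 kHz.
40.9 kHz mod fs = 7.3 kHz.
7.3 kHz > fs/2 = 5.6 kHz, folds to fs − 7.3 kHz = 3.9 kHz.
35.8 kHz mod fs = 2.2 kHz.
2.2 kHz ≤ fs/2 = 5.6 kHz, appears at 2.2 kHz.
21.45 kHz mod fs = 10.25 kHz.
10.25 kHz > fs/2 = 5.6 kHz, folds to fs − 10.25 kHz = 0.95 kHz.
31.4 kHz and 35.8 kHz both map to 2.2 kHz.

31.4 kHz, 35.8 kHz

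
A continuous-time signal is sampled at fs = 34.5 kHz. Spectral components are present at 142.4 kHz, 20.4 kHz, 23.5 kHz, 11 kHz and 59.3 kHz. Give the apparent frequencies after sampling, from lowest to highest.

fs/2 = 17.25 kHz.
142.4 kHz mod fs = 4.4 kHz.
4.4 kHz ≤ fs/2 = 17.25 kHz, appears at 4.4 kHz.
20.4 kHz > fs/2 = 17.25 kHz, folds to fs − 20.4 kHz = 14.1 kHz.
23.5 kHz > fs/2 = 17.25 kHz, folds to fs − 23.5 kHz = 11 kHz.
11 kHz ≤ fs/2 = 17.25 kHz, passes unchanged.
59.3 kHz mod fs = 24.8 kHz.
24.8 kHz > fs/2 = 17.25 kHz, folds to fs − 24.8 kHz = 9.7 kHz.
Distinct values: {4.4 kHz, 9.7 kHz, 11 kHz, 14.1 kHz}.

4.4 kHz, 9.7 kHz, 11 kHz, 14.1 kHz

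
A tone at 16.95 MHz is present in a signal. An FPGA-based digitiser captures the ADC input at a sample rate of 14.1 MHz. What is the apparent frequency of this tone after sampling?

2.85 MHz

16.95 MHz mod fs = 2.85 MHz.
2.85 MHz ≤ fs/2 = 7.05 MHz, appears at 2.85 MHz.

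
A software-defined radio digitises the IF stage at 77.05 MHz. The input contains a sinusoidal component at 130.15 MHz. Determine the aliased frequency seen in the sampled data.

23.95 MHz

130.15 MHz mod fs = 53.1 MHz.
53.1 MHz > fs/2 = 38.525 MHz, folds to fs − 53.1 MHz = 23.95 MHz.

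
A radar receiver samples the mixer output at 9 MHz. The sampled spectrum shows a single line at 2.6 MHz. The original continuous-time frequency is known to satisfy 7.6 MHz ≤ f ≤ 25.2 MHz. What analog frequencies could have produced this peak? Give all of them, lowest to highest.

11.6 MHz, 15.4 MHz, 20.6 MHz, 24.4 MHz

Frequencies that alias to 2.6 MHz are k·fs ± 2.6 MHz for integer k ≥ 0.
k=0: 2.6 MHz.
k=1: 6.4 MHz, 11.6 MHz.
k=2: 15.4 MHz, 20.6 MHz.
k=3: 24.4 MHz, 29.6 MHz.
k=4: 33.4 MHz, 38.6 MHz.
Within [7.6 MHz, 25.2 MHz]: 11.6 MHz, 15.4 MHz, 20.6 MHz, 24.4 MHz.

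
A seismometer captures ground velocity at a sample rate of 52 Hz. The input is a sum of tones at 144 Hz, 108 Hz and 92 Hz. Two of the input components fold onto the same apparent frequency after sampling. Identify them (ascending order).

92 Hz, 144 Hz

fs/2 = 26 Hz.
144 Hz mod fs = 40 Hz.
40 Hz > fs/2 = 26 Hz, folds to fs − 40 Hz = 12 Hz.
108 Hz mod fs = 4 Hz.
4 Hz ≤ fs/2 = 26 Hz, appears at 4 Hz.
92 Hz mod fs = 40 Hz.
40 Hz > fs/2 = 26 Hz, folds to fs − 40 Hz = 12 Hz.
92 Hz and 144 Hz both map to 12 Hz.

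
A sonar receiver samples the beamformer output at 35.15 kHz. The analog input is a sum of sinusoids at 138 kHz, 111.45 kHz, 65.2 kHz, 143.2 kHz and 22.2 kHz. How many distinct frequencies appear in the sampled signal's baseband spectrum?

fs/2 = 17.575 kHz.
138 kHz mod fs = 32.55 kHz.
32.55 kHz > fs/2 = 17.575 kHz, folds to fs − 32.55 kHz = 2.6 kHz.
111.45 kHz mod fs = 6 kHz.
6 kHz ≤ fs/2 = 17.575 kHz, appears at 6 kHz.
65.2 kHz mod fs = 30.05 kHz.
30.05 kHz > fs/2 = 17.575 kHz, folds to fs − 30.05 kHz = 5.1 kHz.
143.2 kHz mod fs = 2.6 kHz.
2.6 kHz ≤ fs/2 = 17.575 kHz, appears at 2.6 kHz.
22.2 kHz > fs/2 = 17.575 kHz, folds to fs − 22.2 kHz = 12.95 kHz.
Distinct values: {2.6 kHz, 5.1 kHz, 6 kHz, 12.95 kHz} → 4.

4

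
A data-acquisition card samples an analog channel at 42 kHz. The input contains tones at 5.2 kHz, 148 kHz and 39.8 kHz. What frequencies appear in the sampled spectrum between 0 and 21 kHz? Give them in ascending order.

fs/2 = 21 kHz.
5.2 kHz ≤ fs/2 = 21 kHz, passes unchanged.
148 kHz mod fs = 22 kHz.
22 kHz > fs/2 = 21 kHz, folds to fs − 22 kHz = 20 kHz.
39.8 kHz > fs/2 = 21 kHz, folds to fs − 39.8 kHz = 2.2 kHz.
Distinct values: {2.2 kHz, 5.2 kHz, 20 kHz}.

2.2 kHz, 5.2 kHz, 20 kHz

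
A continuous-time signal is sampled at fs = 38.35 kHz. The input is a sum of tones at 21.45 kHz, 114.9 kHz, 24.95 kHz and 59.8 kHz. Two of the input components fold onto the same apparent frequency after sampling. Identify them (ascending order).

21.45 kHz, 59.8 kHz

fs/2 = 19.175 kHz.
21.45 kHz > fs/2 = 19.175 kHz, folds to fs − 21.45 kHz = 16.9 kHz.
114.9 kHz mod fs = 38.2 kHz.
38.2 kHz > fs/2 = 19.175 kHz, folds to fs − 38.2 kHz = 0.15 kHz.
24.95 kHz > fs/2 = 19.175 kHz, folds to fs − 24.95 kHz = 13.4 kHz.
59.8 kHz mod fs = 21.45 kHz.
21.45 kHz > fs/2 = 19.175 kHz, folds to fs − 21.45 kHz = 16.9 kHz.
21.45 kHz and 59.8 kHz both map to 16.9 kHz.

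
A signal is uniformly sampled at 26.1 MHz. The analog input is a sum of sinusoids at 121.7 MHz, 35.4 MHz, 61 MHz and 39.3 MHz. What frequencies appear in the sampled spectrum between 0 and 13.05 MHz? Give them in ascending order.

fs/2 = 13.05 MHz.
121.7 MHz mod fs = 17.3 MHz.
17.3 MHz > fs/2 = 13.05 MHz, folds to fs − 17.3 MHz = 8.8 MHz.
35.4 MHz mod fs = 9.3 MHz.
9.3 MHz ≤ fs/2 = 13.05 MHz, appears at 9.3 MHz.
61 MHz mod fs = 8.8 MHz.
8.8 MHz ≤ fs/2 = 13.05 MHz, appears at 8.8 MHz.
39.3 MHz mod fs = 13.2 MHz.
13.2 MHz > fs/2 = 13.05 MHz, folds to fs − 13.2 MHz = 12.9 MHz.
Distinct values: {8.8 MHz, 9.3 MHz, 12.9 MHz}.

8.8 MHz, 9.3 MHz, 12.9 MHz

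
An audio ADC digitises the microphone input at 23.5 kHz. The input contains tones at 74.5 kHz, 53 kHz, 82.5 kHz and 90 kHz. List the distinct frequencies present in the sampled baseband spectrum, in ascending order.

fs/2 = 11.75 kHz.
74.5 kHz mod fs = 4 kHz.
4 kHz ≤ fs/2 = 11.75 kHz, appears at 4 kHz.
53 kHz mod fs = 6 kHz.
6 kHz ≤ fs/2 = 11.75 kHz, appears at 6 kHz.
82.5 kHz mod fs = 12 kHz.
12 kHz > fs/2 = 11.75 kHz, folds to fs − 12 kHz = 11.5 kHz.
90 kHz mod fs = 19.5 kHz.
19.5 kHz > fs/2 = 11.75 kHz, folds to fs − 19.5 kHz = 4 kHz.
Distinct values: {4 kHz, 6 kHz, 11.5 kHz}.

4 kHz, 6 kHz, 11.5 kHz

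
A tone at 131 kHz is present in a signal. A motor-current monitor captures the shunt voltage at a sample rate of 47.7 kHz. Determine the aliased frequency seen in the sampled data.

131 kHz mod fs = 35.6 kHz.
35.6 kHz > fs/2 = 23.85 kHz, folds to fs − 35.6 kHz = 12.1 kHz.

12.1 kHz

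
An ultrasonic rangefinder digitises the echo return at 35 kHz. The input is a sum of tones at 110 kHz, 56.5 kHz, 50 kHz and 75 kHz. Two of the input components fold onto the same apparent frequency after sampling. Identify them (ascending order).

fs/2 = 17.5 kHz.
110 kHz mod fs = 5 kHz.
5 kHz ≤ fs/2 = 17.5 kHz, appears at 5 kHz.
56.5 kHz mod fs = 21.5 kHz.
21.5 kHz > fs/2 = 17.5 kHz, folds to fs − 21.5 kHz = 13.5 kHz.
50 kHz mod fs = 15 kHz.
15 kHz ≤ fs/2 = 17.5 kHz, appears at 15 kHz.
75 kHz mod fs = 5 kHz.
5 kHz ≤ fs/2 = 17.5 kHz, appears at 5 kHz.
75 kHz and 110 kHz both map to 5 kHz.

75 kHz, 110 kHz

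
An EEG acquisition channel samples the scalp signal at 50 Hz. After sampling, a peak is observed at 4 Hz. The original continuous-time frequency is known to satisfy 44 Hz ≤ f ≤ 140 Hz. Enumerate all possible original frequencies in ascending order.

Frequencies that alias to 4 Hz are k·fs ± 4 Hz for integer k ≥ 0.
k=0: 4 Hz.
k=1: 46 Hz, 54 Hz.
k=2: 96 Hz, 104 Hz.
k=3: 146 Hz, 154 Hz.
Within [44 Hz, 140 Hz]: 46 Hz, 54 Hz, 96 Hz, 104 Hz.

46 Hz, 54 Hz, 96 Hz, 104 Hz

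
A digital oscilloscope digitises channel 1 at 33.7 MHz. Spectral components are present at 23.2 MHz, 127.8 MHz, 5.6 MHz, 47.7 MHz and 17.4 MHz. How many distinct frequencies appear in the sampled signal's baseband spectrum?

5

fs/2 = 16.85 MHz.
23.2 MHz > fs/2 = 16.85 MHz, folds to fs − 23.2 MHz = 10.5 MHz.
127.8 MHz mod fs = 26.7 MHz.
26.7 MHz > fs/2 = 16.85 MHz, folds to fs − 26.7 MHz = 7 MHz.
5.6 MHz ≤ fs/2 = 16.85 MHz, passes unchanged.
47.7 MHz mod fs = 14 MHz.
14 MHz ≤ fs/2 = 16.85 MHz, appears at 14 MHz.
17.4 MHz > fs/2 = 16.85 MHz, folds to fs − 17.4 MHz = 16.3 MHz.
Distinct values: {5.6 MHz, 7 MHz, 10.5 MHz, 14 MHz, 16.3 MHz} → 5.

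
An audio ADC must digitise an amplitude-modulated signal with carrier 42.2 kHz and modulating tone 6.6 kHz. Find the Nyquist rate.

AM sidebands sit at fc ± fm = 35.6 kHz and 48.8 kHz.
Highest-frequency component: 48.8 kHz.
Nyquist rate = 2 × 48.8 kHz = 97.6 kHz.

97.6 kHz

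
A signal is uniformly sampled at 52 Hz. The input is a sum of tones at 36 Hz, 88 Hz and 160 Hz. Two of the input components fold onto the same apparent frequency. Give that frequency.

16 Hz

fs/2 = 26 Hz.
36 Hz > fs/2 = 26 Hz, folds to fs − 36 Hz = 16 Hz.
88 Hz mod fs = 36 Hz.
36 Hz > fs/2 = 26 Hz, folds to fs − 36 Hz = 16 Hz.
160 Hz mod fs = 4 Hz.
4 Hz ≤ fs/2 = 26 Hz, appears at 4 Hz.
36 Hz and 88 Hz both map to 16 Hz.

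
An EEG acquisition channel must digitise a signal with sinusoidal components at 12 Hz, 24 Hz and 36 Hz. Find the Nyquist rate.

72 Hz

Highest-frequency component: 36 Hz.
Nyquist rate = 2 × 36 Hz = 72 Hz.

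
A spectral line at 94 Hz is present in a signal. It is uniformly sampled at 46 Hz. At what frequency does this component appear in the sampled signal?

94 Hz mod fs = 2 Hz.
2 Hz ≤ fs/2 = 23 Hz, appears at 2 Hz.

2 Hz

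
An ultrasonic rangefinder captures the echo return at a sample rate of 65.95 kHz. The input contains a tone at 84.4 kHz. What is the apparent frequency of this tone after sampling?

84.4 kHz mod fs = 18.45 kHz.
18.45 kHz ≤ fs/2 = 32.975 kHz, appears at 18.45 kHz.

18.45 kHz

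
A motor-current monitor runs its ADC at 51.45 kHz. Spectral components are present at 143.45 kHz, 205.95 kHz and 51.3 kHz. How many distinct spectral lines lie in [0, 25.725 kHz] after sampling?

fs/2 = 25.725 kHz.
143.45 kHz mod fs = 40.55 kHz.
40.55 kHz > fs/2 = 25.725 kHz, folds to fs − 40.55 kHz = 10.9 kHz.
205.95 kHz mod fs = 0.15 kHz.
0.15 kHz ≤ fs/2 = 25.725 kHz, appears at 0.15 kHz.
51.3 kHz > fs/2 = 25.725 kHz, folds to fs − 51.3 kHz = 0.15 kHz.
Distinct values: {0.15 kHz, 10.9 kHz} → 2.

2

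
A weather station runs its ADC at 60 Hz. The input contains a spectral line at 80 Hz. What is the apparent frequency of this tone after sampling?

80 Hz mod fs = 20 Hz.
20 Hz ≤ fs/2 = 30 Hz, appears at 20 Hz.

20 Hz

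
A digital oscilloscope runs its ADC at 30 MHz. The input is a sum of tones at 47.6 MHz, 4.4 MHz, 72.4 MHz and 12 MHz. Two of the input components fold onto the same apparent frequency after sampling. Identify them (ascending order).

47.6 MHz, 72.4 MHz

fs/2 = 15 MHz.
47.6 MHz mod fs = 17.6 MHz.
17.6 MHz > fs/2 = 15 MHz, folds to fs − 17.6 MHz = 12.4 MHz.
4.4 MHz ≤ fs/2 = 15 MHz, passes unchanged.
72.4 MHz mod fs = 12.4 MHz.
12.4 MHz ≤ fs/2 = 15 MHz, appears at 12.4 MHz.
12 MHz ≤ fs/2 = 15 MHz, passes unchanged.
47.6 MHz and 72.4 MHz both map to 12.4 MHz.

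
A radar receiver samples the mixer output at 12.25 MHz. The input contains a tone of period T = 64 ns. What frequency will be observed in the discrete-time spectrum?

3.375 MHz

T = 64 ns → f = 1/T = 15.625 MHz.
15.625 MHz mod fs = 3.375 MHz.
3.375 MHz ≤ fs/2 = 6.125 MHz, appears at 3.375 MHz.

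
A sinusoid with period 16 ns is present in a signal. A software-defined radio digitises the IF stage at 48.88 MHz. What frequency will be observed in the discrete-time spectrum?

13.62 MHz

T = 16 ns → f = 1/T = 62.5 MHz.
62.5 MHz mod fs = 13.62 MHz.
13.62 MHz ≤ fs/2 = 24.44 MHz, appears at 13.62 MHz.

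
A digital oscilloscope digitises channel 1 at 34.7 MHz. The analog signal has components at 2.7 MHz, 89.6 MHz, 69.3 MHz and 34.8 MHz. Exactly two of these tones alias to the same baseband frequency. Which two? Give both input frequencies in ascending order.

fs/2 = 17.35 MHz.
2.7 MHz ≤ fs/2 = 17.35 MHz, passes unchanged.
89.6 MHz mod fs = 20.2 MHz.
20.2 MHz > fs/2 = 17.35 MHz, folds to fs − 20.2 MHz = 14.5 MHz.
69.3 MHz mod fs = 34.6 MHz.
34.6 MHz > fs/2 = 17.35 MHz, folds to fs − 34.6 MHz = 0.1 MHz.
34.8 MHz mod fs = 0.1 MHz.
0.1 MHz ≤ fs/2 = 17.35 MHz, appears at 0.1 MHz.
34.8 MHz and 69.3 MHz both map to 0.1 MHz.

34.8 MHz, 69.3 MHz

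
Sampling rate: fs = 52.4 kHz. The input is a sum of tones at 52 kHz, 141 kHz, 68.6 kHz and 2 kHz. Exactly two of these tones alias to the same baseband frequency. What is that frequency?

fs/2 = 26.2 kHz.
52 kHz > fs/2 = 26.2 kHz, folds to fs − 52 kHz = 0.4 kHz.
141 kHz mod fs = 36.2 kHz.
36.2 kHz > fs/2 = 26.2 kHz, folds to fs − 36.2 kHz = 16.2 kHz.
68.6 kHz mod fs = 16.2 kHz.
16.2 kHz ≤ fs/2 = 26.2 kHz, appears at 16.2 kHz.
2 kHz ≤ fs/2 = 26.2 kHz, passes unchanged.
68.6 kHz and 141 kHz both map to 16.2 kHz.

16.2 kHz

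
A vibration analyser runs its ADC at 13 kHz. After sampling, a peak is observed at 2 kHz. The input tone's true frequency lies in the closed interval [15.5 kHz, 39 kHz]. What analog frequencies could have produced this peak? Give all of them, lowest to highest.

24 kHz, 28 kHz, 37 kHz

Frequencies that alias to 2 kHz are k·fs ± 2 kHz for integer k ≥ 0.
k=0: 2 kHz.
k=1: 11 kHz, 15 kHz.
k=2: 24 kHz, 28 kHz.
k=3: 37 kHz, 41 kHz.
k=4: 50 kHz, 54 kHz.
Within [15.5 kHz, 39 kHz]: 24 kHz, 28 kHz, 37 kHz.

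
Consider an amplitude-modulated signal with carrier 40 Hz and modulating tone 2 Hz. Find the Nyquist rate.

84 Hz

AM sidebands sit at fc ± fm = 38 Hz and 42 Hz.
Highest-frequency component: 42 Hz.
Nyquist rate = 2 × 42 Hz = 84 Hz.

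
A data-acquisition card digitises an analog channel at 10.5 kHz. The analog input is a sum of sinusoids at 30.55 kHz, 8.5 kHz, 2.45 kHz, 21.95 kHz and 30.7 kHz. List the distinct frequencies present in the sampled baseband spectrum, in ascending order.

0.8 kHz, 0.95 kHz, 2 kHz, 2.45 kHz

fs/2 = 5.25 kHz.
30.55 kHz mod fs = 9.55 kHz.
9.55 kHz > fs/2 = 5.25 kHz, folds to fs − 9.55 kHz = 0.95 kHz.
8.5 kHz > fs/2 = 5.25 kHz, folds to fs − 8.5 kHz = 2 kHz.
2.45 kHz ≤ fs/2 = 5.25 kHz, passes unchanged.
21.95 kHz mod fs = 0.95 kHz.
0.95 kHz ≤ fs/2 = 5.25 kHz, appears at 0.95 kHz.
30.7 kHz mod fs = 9.7 kHz.
9.7 kHz > fs/2 = 5.25 kHz, folds to fs − 9.7 kHz = 0.8 kHz.
Distinct values: {0.8 kHz, 0.95 kHz, 2 kHz, 2.45 kHz}.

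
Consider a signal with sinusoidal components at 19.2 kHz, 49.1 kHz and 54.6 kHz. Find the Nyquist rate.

109.2 kHz

Highest-frequency component: 54.6 kHz.
Nyquist rate = 2 × 54.6 kHz = 109.2 kHz.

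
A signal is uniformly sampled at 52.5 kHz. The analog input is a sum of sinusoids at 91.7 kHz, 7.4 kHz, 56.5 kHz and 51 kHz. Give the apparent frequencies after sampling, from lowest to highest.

fs/2 = 26.25 kHz.
91.7 kHz mod fs = 39.2 kHz.
39.2 kHz > fs/2 = 26.25 kHz, folds to fs − 39.2 kHz = 13.3 kHz.
7.4 kHz ≤ fs/2 = 26.25 kHz, passes unchanged.
56.5 kHz mod fs = 4 kHz.
4 kHz ≤ fs/2 = 26.25 kHz, appears at 4 kHz.
51 kHz > fs/2 = 26.25 kHz, folds to fs − 51 kHz = 1.5 kHz.
Distinct values: {1.5 kHz, 4 kHz, 7.4 kHz, 13.3 kHz}.

1.5 kHz, 4 kHz, 7.4 kHz, 13.3 kHz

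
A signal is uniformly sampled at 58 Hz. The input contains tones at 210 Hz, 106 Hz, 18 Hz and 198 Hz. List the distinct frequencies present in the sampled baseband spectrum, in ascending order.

fs/2 = 29 Hz.
210 Hz mod fs = 36 Hz.
36 Hz > fs/2 = 29 Hz, folds to fs − 36 Hz = 22 Hz.
106 Hz mod fs = 48 Hz.
48 Hz > fs/2 = 29 Hz, folds to fs − 48 Hz = 10 Hz.
18 Hz ≤ fs/2 = 29 Hz, passes unchanged.
198 Hz mod fs = 24 Hz.
24 Hz ≤ fs/2 = 29 Hz, appears at 24 Hz.
Distinct values: {10 Hz, 18 Hz, 22 Hz, 24 Hz}.

10 Hz, 18 Hz, 22 Hz, 24 Hz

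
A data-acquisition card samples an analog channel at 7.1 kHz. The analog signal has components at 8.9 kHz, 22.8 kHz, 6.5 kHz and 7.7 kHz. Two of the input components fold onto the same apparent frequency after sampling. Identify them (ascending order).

fs/2 = 3.55 kHz.
8.9 kHz mod fs = 1.8 kHz.
1.8 kHz ≤ fs/2 = 3.55 kHz, appears at 1.8 kHz.
22.8 kHz mod fs = 1.5 kHz.
1.5 kHz ≤ fs/2 = 3.55 kHz, appears at 1.5 kHz.
6.5 kHz > fs/2 = 3.55 kHz, folds to fs − 6.5 kHz = 0.6 kHz.
7.7 kHz mod fs = 0.6 kHz.
0.6 kHz ≤ fs/2 = 3.55 kHz, appears at 0.6 kHz.
6.5 kHz and 7.7 kHz both map to 0.6 kHz.

6.5 kHz, 7.7 kHz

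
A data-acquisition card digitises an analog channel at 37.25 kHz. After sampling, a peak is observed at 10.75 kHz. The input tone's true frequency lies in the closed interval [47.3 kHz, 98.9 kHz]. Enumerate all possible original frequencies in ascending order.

48 kHz, 63.75 kHz, 85.25 kHz

Frequencies that alias to 10.75 kHz are k·fs ± 10.75 kHz for integer k ≥ 0.
k=0: 10.75 kHz.
k=1: 26.5 kHz, 48 kHz.
k=2: 63.75 kHz, 85.25 kHz.
k=3: 101 kHz, 122.5 kHz.
Within [47.3 kHz, 98.9 kHz]: 48 kHz, 63.75 kHz, 85.25 kHz.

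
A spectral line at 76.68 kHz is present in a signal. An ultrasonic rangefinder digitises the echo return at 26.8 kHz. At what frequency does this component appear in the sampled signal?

76.68 kHz mod fs = 23.08 kHz.
23.08 kHz > fs/2 = 13.4 kHz, folds to fs − 23.08 kHz = 3.72 kHz.

3.72 kHz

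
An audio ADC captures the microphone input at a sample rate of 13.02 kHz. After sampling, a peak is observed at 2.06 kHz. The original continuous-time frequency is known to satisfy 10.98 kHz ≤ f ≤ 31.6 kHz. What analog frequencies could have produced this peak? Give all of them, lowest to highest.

15.08 kHz, 23.98 kHz, 28.1 kHz

Frequencies that alias to 2.06 kHz are k·fs ± 2.06 kHz for integer k ≥ 0.
k=0: 2.06 kHz.
k=1: 10.96 kHz, 15.08 kHz.
k=2: 23.98 kHz, 28.1 kHz.
k=3: 37 kHz, 41.12 kHz.
Within [10.98 kHz, 31.6 kHz]: 15.08 kHz, 23.98 kHz, 28.1 kHz.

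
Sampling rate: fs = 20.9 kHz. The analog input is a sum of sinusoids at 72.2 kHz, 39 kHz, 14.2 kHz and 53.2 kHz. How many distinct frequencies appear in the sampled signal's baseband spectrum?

fs/2 = 10.45 kHz.
72.2 kHz mod fs = 9.5 kHz.
9.5 kHz ≤ fs/2 = 10.45 kHz, appears at 9.5 kHz.
39 kHz mod fs = 18.1 kHz.
18.1 kHz > fs/2 = 10.45 kHz, folds to fs − 18.1 kHz = 2.8 kHz.
14.2 kHz > fs/2 = 10.45 kHz, folds to fs − 14.2 kHz = 6.7 kHz.
53.2 kHz mod fs = 11.4 kHz.
11.4 kHz > fs/2 = 10.45 kHz, folds to fs − 11.4 kHz = 9.5 kHz.
Distinct values: {2.8 kHz, 6.7 kHz, 9.5 kHz} → 3.

3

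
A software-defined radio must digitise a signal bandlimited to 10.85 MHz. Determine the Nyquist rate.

21.7 MHz

Nyquist rate = 2 × 10.85 MHz = 21.7 MHz.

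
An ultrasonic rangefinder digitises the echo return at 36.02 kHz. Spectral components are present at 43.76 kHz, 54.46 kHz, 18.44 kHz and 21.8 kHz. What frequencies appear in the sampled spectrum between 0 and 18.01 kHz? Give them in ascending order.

7.74 kHz, 14.22 kHz, 17.58 kHz

fs/2 = 18.01 kHz.
43.76 kHz mod fs = 7.74 kHz.
7.74 kHz ≤ fs/2 = 18.01 kHz, appears at 7.74 kHz.
54.46 kHz mod fs = 18.44 kHz.
18.44 kHz > fs/2 = 18.01 kHz, folds to fs − 18.44 kHz = 17.58 kHz.
18.44 kHz > fs/2 = 18.01 kHz, folds to fs − 18.44 kHz = 17.58 kHz.
21.8 kHz > fs/2 = 18.01 kHz, folds to fs − 21.8 kHz = 14.22 kHz.
Distinct values: {7.74 kHz, 14.22 kHz, 17.58 kHz}.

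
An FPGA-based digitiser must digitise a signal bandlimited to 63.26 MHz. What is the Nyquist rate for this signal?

Nyquist rate = 2 × 63.26 MHz = 126.52 MHz.

126.52 MHz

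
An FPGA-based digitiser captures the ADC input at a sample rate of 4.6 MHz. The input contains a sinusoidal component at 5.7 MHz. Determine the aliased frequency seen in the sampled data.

5.7 MHz mod fs = 1.1 MHz.
1.1 MHz ≤ fs/2 = 2.3 MHz, appears at 1.1 MHz.

1.1 MHz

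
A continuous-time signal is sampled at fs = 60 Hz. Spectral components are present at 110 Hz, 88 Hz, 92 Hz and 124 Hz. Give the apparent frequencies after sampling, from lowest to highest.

fs/2 = 30 Hz.
110 Hz mod fs = 50 Hz.
50 Hz > fs/2 = 30 Hz, folds to fs − 50 Hz = 10 Hz.
88 Hz mod fs = 28 Hz.
28 Hz ≤ fs/2 = 30 Hz, appears at 28 Hz.
92 Hz mod fs = 32 Hz.
32 Hz > fs/2 = 30 Hz, folds to fs − 32 Hz = 28 Hz.
124 Hz mod fs = 4 Hz.
4 Hz ≤ fs/2 = 30 Hz, appears at 4 Hz.
Distinct values: {4 Hz, 10 Hz, 28 Hz}.

4 Hz, 10 Hz, 28 Hz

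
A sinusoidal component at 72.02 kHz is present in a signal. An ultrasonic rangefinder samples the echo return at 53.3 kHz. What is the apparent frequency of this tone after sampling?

72.02 kHz mod fs = 18.72 kHz.
18.72 kHz ≤ fs/2 = 26.65 kHz, appears at 18.72 kHz.

18.72 kHz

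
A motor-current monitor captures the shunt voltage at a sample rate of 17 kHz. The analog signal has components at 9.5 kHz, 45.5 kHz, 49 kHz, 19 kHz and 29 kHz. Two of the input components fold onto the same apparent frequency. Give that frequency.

fs/2 = 8.5 kHz.
9.5 kHz > fs/2 = 8.5 kHz, folds to fs − 9.5 kHz = 7.5 kHz.
45.5 kHz mod fs = 11.5 kHz.
11.5 kHz > fs/2 = 8.5 kHz, folds to fs − 11.5 kHz = 5.5 kHz.
49 kHz mod fs = 15 kHz.
15 kHz > fs/2 = 8.5 kHz, folds to fs − 15 kHz = 2 kHz.
19 kHz mod fs = 2 kHz.
2 kHz ≤ fs/2 = 8.5 kHz, appears at 2 kHz.
29 kHz mod fs = 12 kHz.
12 kHz > fs/2 = 8.5 kHz, folds to fs − 12 kHz = 5 kHz.
19 kHz and 49 kHz both map to 2 kHz.

2 kHz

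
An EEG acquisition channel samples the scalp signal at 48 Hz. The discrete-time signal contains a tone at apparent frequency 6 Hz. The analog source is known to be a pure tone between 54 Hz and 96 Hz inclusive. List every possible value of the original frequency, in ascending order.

Frequencies that alias to 6 Hz are k·fs ± 6 Hz for integer k ≥ 0.
k=0: 6 Hz.
k=1: 42 Hz, 54 Hz.
k=2: 90 Hz, 102 Hz.
k=3: 138 Hz, 150 Hz.
Within [54 Hz, 96 Hz]: 54 Hz, 90 Hz.

54 Hz, 90 Hz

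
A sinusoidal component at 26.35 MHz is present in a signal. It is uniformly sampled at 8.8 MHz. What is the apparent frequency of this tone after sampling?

26.35 MHz mod fs = 8.75 MHz.
8.75 MHz > fs/2 = 4.4 MHz, folds to fs − 8.75 MHz = 0.05 MHz.

0.05 MHz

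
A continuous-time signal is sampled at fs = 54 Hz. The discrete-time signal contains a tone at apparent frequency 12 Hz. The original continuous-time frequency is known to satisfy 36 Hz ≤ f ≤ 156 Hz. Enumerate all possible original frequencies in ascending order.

Frequencies that alias to 12 Hz are k·fs ± 12 Hz for integer k ≥ 0.
k=0: 12 Hz.
k=1: 42 Hz, 66 Hz.
k=2: 96 Hz, 120 Hz.
k=3: 150 Hz, 174 Hz.
k=4: 204 Hz, 228 Hz.
Within [36 Hz, 156 Hz]: 42 Hz, 66 Hz, 96 Hz, 120 Hz, 150 Hz.

42 Hz, 66 Hz, 96 Hz, 120 Hz, 150 Hz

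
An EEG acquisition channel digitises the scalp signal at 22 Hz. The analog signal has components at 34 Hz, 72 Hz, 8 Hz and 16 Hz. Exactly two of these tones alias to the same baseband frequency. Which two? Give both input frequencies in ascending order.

16 Hz, 72 Hz

fs/2 = 11 Hz.
34 Hz mod fs = 12 Hz.
12 Hz > fs/2 = 11 Hz, folds to fs − 12 Hz = 10 Hz.
72 Hz mod fs = 6 Hz.
6 Hz ≤ fs/2 = 11 Hz, appears at 6 Hz.
8 Hz ≤ fs/2 = 11 Hz, passes unchanged.
16 Hz > fs/2 = 11 Hz, folds to fs − 16 Hz = 6 Hz.
16 Hz and 72 Hz both map to 6 Hz.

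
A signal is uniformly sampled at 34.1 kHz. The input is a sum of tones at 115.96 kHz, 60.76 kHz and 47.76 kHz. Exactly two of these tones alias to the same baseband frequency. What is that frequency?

fs/2 = 17.05 kHz.
115.96 kHz mod fs = 13.66 kHz.
13.66 kHz ≤ fs/2 = 17.05 kHz, appears at 13.66 kHz.
60.76 kHz mod fs = 26.66 kHz.
26.66 kHz > fs/2 = 17.05 kHz, folds to fs − 26.66 kHz = 7.44 kHz.
47.76 kHz mod fs = 13.66 kHz.
13.66 kHz ≤ fs/2 = 17.05 kHz, appears at 13.66 kHz.
47.76 kHz and 115.96 kHz both map to 13.66 kHz.

13.66 kHz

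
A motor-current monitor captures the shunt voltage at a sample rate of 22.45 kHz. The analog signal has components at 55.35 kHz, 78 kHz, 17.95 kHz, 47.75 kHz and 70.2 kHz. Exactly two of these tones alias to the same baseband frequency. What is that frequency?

fs/2 = 11.225 kHz.
55.35 kHz mod fs = 10.45 kHz.
10.45 kHz ≤ fs/2 = 11.225 kHz, appears at 10.45 kHz.
78 kHz mod fs = 10.65 kHz.
10.65 kHz ≤ fs/2 = 11.225 kHz, appears at 10.65 kHz.
17.95 kHz > fs/2 = 11.225 kHz, folds to fs − 17.95 kHz = 4.5 kHz.
47.75 kHz mod fs = 2.85 kHz.
2.85 kHz ≤ fs/2 = 11.225 kHz, appears at 2.85 kHz.
70.2 kHz mod fs = 2.85 kHz.
2.85 kHz ≤ fs/2 = 11.225 kHz, appears at 2.85 kHz.
47.75 kHz and 70.2 kHz both map to 2.85 kHz.

2.85 kHz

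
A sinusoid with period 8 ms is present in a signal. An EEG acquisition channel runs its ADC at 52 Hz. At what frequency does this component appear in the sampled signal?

21 Hz

T = 8 ms → f = 1/T = 125 Hz.
125 Hz mod fs = 21 Hz.
21 Hz ≤ fs/2 = 26 Hz, appears at 21 Hz.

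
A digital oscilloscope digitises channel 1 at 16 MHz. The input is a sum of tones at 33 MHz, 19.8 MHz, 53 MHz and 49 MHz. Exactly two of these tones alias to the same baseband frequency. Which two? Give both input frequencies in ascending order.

33 MHz, 49 MHz

fs/2 = 8 MHz.
33 MHz mod fs = 1 MHz.
1 MHz ≤ fs/2 = 8 MHz, appears at 1 MHz.
19.8 MHz mod fs = 3.8 MHz.
3.8 MHz ≤ fs/2 = 8 MHz, appears at 3.8 MHz.
53 MHz mod fs = 5 MHz.
5 MHz ≤ fs/2 = 8 MHz, appears at 5 MHz.
49 MHz mod fs = 1 MHz.
1 MHz ≤ fs/2 = 8 MHz, appears at 1 MHz.
33 MHz and 49 MHz both map to 1 MHz.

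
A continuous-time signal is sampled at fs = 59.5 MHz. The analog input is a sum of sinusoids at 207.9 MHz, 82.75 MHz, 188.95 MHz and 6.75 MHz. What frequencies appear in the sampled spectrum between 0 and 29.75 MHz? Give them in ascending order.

6.75 MHz, 10.45 MHz, 23.25 MHz, 29.4 MHz

fs/2 = 29.75 MHz.
207.9 MHz mod fs = 29.4 MHz.
29.4 MHz ≤ fs/2 = 29.75 MHz, appears at 29.4 MHz.
82.75 MHz mod fs = 23.25 MHz.
23.25 MHz ≤ fs/2 = 29.75 MHz, appears at 23.25 MHz.
188.95 MHz mod fs = 10.45 MHz.
10.45 MHz ≤ fs/2 = 29.75 MHz, appears at 10.45 MHz.
6.75 MHz ≤ fs/2 = 29.75 MHz, passes unchanged.
Distinct values: {6.75 MHz, 10.45 MHz, 23.25 MHz, 29.4 MHz}.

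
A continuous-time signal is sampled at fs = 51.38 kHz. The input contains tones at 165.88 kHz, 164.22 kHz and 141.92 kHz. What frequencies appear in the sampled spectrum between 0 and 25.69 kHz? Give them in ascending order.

10.08 kHz, 11.74 kHz, 12.22 kHz

fs/2 = 25.69 kHz.
165.88 kHz mod fs = 11.74 kHz.
11.74 kHz ≤ fs/2 = 25.69 kHz, appears at 11.74 kHz.
164.22 kHz mod fs = 10.08 kHz.
10.08 kHz ≤ fs/2 = 25.69 kHz, appears at 10.08 kHz.
141.92 kHz mod fs = 39.16 kHz.
39.16 kHz > fs/2 = 25.69 kHz, folds to fs − 39.16 kHz = 12.22 kHz.
Distinct values: {10.08 kHz, 11.74 kHz, 12.22 kHz}.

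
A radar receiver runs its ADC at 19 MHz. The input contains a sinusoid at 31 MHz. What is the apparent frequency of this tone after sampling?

7 MHz

31 MHz mod fs = 12 MHz.
12 MHz > fs/2 = 9.5 MHz, folds to fs − 12 MHz = 7 MHz.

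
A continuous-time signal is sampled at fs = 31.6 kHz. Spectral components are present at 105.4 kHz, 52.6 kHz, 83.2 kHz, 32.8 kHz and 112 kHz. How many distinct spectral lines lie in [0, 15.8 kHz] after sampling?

fs/2 = 15.8 kHz.
105.4 kHz mod fs = 10.6 kHz.
10.6 kHz ≤ fs/2 = 15.8 kHz, appears at 10.6 kHz.
52.6 kHz mod fs = 21 kHz.
21 kHz > fs/2 = 15.8 kHz, folds to fs − 21 kHz = 10.6 kHz.
83.2 kHz mod fs = 20 kHz.
20 kHz > fs/2 = 15.8 kHz, folds to fs − 20 kHz = 11.6 kHz.
32.8 kHz mod fs = 1.2 kHz.
1.2 kHz ≤ fs/2 = 15.8 kHz, appears at 1.2 kHz.
112 kHz mod fs = 17.2 kHz.
17.2 kHz > fs/2 = 15.8 kHz, folds to fs − 17.2 kHz = 14.4 kHz.
Distinct values: {1.2 kHz, 10.6 kHz, 11.6 kHz, 14.4 kHz} → 4.

4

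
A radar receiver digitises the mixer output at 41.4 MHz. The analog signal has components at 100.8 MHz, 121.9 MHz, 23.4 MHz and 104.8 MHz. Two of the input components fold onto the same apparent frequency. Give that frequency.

18 MHz

fs/2 = 20.7 MHz.
100.8 MHz mod fs = 18 MHz.
18 MHz ≤ fs/2 = 20.7 MHz, appears at 18 MHz.
121.9 MHz mod fs = 39.1 MHz.
39.1 MHz > fs/2 = 20.7 MHz, folds to fs − 39.1 MHz = 2.3 MHz.
23.4 MHz > fs/2 = 20.7 MHz, folds to fs − 23.4 MHz = 18 MHz.
104.8 MHz mod fs = 22 MHz.
22 MHz > fs/2 = 20.7 MHz, folds to fs − 22 MHz = 19.4 MHz.
23.4 MHz and 100.8 MHz both map to 18 MHz.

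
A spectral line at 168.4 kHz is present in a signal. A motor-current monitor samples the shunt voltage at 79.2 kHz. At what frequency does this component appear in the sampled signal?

10 kHz

168.4 kHz mod fs = 10 kHz.
10 kHz ≤ fs/2 = 39.6 kHz, appears at 10 kHz.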